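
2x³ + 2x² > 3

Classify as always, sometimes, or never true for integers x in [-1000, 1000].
Holds at x = 1: LHS = 2·1³ + 2·1² = 4; 4 > 3 — holds
Fails at x = 0: LHS = 2·0³ + 2·0² = 0; 0 > 3 — FAILS
It is satisfied by some integers in the range but not all.

Answer: Sometimes true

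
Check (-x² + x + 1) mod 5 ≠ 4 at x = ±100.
x = 100: LHS = (-100² + 100 + 1) mod 5 = (-9899) mod 5 = 1; 1 ≠ 4 — holds
x = -100: LHS = (-(-100)² + (-100) + 1) mod 5 = (-10099) mod 5 = 1; 1 ≠ 4 — holds

Answer: Yes, holds for both x = 100 and x = -100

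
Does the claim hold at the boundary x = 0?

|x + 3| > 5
x = 0: LHS = |0 + 3| = |3| = 3; 3 > 5 — FAILS

The relation fails at x = 0, so x = 0 is a counterexample.

Answer: No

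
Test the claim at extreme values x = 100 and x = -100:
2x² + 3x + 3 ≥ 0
x = 100: LHS = 2·100² + 3·100 + 3 = 20303; 20303 ≥ 0 — holds
x = -100: LHS = 2·(-100)² + 3·(-100) + 3 = 19703; 19703 ≥ 0 — holds

Answer: Yes, holds for both x = 100 and x = -100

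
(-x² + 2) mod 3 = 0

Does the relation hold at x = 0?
x = 0: LHS = (-0² + 2) mod 3 = 2 mod 3 = 2; 2 = 0 — FAILS

The relation fails at x = 0, so x = 0 is a counterexample.

Answer: No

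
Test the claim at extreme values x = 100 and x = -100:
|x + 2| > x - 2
x = 100: LHS = |100 + 2| = |102| = 102, RHS = 100 - 2 = 98; 102 > 98 — holds
x = -100: LHS = |(-100) + 2| = |-98| = 98, RHS = (-100) - 2 = -102; 98 > -102 — holds

Answer: Yes, holds for both x = 100 and x = -100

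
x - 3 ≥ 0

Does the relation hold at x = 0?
x = 0: LHS = 0 - 3 = -3; -3 ≥ 0 — FAILS

The relation fails at x = 0, so x = 0 is a counterexample.

Answer: No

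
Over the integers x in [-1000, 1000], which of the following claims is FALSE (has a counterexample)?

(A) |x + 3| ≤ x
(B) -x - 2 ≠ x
(A) x = 0: LHS = |0 + 3| = |3| = 3; 3 ≤ 0 — FAILS
(B) x = -1: LHS = -(-1) - 2 = -1; -1 ≠ -1 — FAILS

Answer: Both A and B are false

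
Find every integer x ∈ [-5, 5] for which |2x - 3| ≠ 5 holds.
Holds for: {-5, -4, -3, -2, 0, 1, 2, 3, 5}
Fails for: {-1, 4}

Answer: {-5, -4, -3, -2, 0, 1, 2, 3, 5}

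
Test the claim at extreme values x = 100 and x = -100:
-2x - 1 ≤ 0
x = 100: LHS = -2·100 - 1 = -201; -201 ≤ 0 — holds
x = -100: LHS = -2·(-100) - 1 = 199; 199 ≤ 0 — FAILS

Answer: Partially: holds for x = 100, fails for x = -100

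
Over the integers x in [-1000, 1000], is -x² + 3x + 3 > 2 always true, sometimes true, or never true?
Holds at x = 0: LHS = -0² + 3·0 + 3 = 3; 3 > 2 — holds
Fails at x = -1: LHS = -(-1)² + 3·(-1) + 3 = -1; -1 > 2 — FAILS
It is satisfied by some integers in the range but not all.

Answer: Sometimes true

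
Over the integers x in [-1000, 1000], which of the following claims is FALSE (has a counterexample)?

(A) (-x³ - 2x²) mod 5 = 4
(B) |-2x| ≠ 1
(A) x = 0: LHS = (-0³ - 2·0²) mod 5 = 0 mod 5 = 0; 0 = 4 — FAILS

(B) Track d = LHS − RHS over the integers in [-1000, 1000]. Equality would need d = 0, but d changes sign only between consecutive integers, jumping over 0:
x = -1: LHS = |-2·(-1)| = |2| = 2; 2 ≠ 1 — holds  (d = 1)
x = 0: LHS = |-2·0| = |0| = 0; 0 ≠ 1 — holds  (d = -1)
x = 0: LHS = |-2·0| = |0| = 0; 0 ≠ 1 — holds  (d = -1)
x = 1: LHS = |-2·1| = |-2| = 2; 2 ≠ 1 — holds  (d = 1)
Away from these crossings d keeps a constant sign, and checking every integer in [-1000, 1000] confirms d ≠ 0 throughout. Hence the two sides are never equal, so the relation holds for every integer in [-1000, 1000].

Only (A) has a counterexample.

Answer: A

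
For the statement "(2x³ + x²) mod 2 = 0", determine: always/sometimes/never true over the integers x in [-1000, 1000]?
Holds at x = 0: LHS = (2·0³ + 0²) mod 2 = 0 mod 2 = 0; 0 = 0 — holds
Fails at x = 1: LHS = (2·1³ + 1²) mod 2 = 3 mod 2 = 1; 1 = 0 — FAILS
It is satisfied by some integers in the range but not all.

Answer: Sometimes true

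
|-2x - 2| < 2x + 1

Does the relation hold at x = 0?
x = 0: LHS = |-2·0 - 2| = |-2| = 2, RHS = 2·0 + 1 = 1; 2 < 1 — FAILS

The relation fails at x = 0, so x = 0 is a counterexample.

Answer: No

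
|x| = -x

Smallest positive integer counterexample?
Testing positive integers:
x = 1: LHS = |1| = 1; 1 = -1 — FAILS  ← smallest positive counterexample

Answer: x = 1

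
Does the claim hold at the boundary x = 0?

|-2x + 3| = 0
x = 0: LHS = |-2·0 + 3| = |3| = 3; 3 = 0 — FAILS

The relation fails at x = 0, so x = 0 is a counterexample.

Answer: No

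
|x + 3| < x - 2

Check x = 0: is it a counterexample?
Substitute x = 0 into the relation:
x = 0: LHS = |0 + 3| = |3| = 3, RHS = 0 - 2 = -2; 3 < -2 — FAILS

Since the claim fails at x = 0, this value is a counterexample.

Answer: Yes, x = 0 is a counterexample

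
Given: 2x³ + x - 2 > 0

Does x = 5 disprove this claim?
Substitute x = 5 into the relation:
x = 5: LHS = 2·5³ + 5 - 2 = 253; 253 > 0 — holds

The claim holds here, so x = 5 is not a counterexample. (A counterexample exists elsewhere, e.g. x = 0.)

Answer: No, x = 5 is not a counterexample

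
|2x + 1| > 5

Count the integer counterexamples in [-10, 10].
Counterexamples in [-10, 10]: {-3, -2, -1, 0, 1, 2}.

Counting them gives 6 values.

Answer: 6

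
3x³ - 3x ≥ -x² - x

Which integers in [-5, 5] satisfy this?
Holds for: {-1, 0, 1, 2, 3, 4, 5}
Fails for: {-5, -4, -3, -2}

Answer: {-1, 0, 1, 2, 3, 4, 5}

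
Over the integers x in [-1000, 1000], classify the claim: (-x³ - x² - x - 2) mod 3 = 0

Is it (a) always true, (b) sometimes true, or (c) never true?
For a polynomial with integer coefficients, its value mod 3 depends only on x mod 3, so it suffices to check one representative of each residue class, x = 0, 1, 2:
x = 0: LHS = (-0³ - 0² - 0 - 2) mod 3 = (-2) mod 3 = 1; 1 = 0 — FAILS
x = 1: LHS = (-1³ - 1² - 1 - 2) mod 3 = (-5) mod 3 = 1; 1 = 0 — FAILS
x = 2: LHS = (-2³ - 2² - 2 - 2) mod 3 = (-16) mod 3 = 2; 2 = 0 — FAILS
The relation fails in every residue class, so the claimed relation (=) fails for every integer in [-1000, 1000].

No integer in the range satisfies it.

Answer: Never true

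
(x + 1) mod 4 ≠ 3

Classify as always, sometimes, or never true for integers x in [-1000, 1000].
Holds at x = 0: LHS = (0 + 1) mod 4 = 1 mod 4 = 1; 1 ≠ 3 — holds
Fails at x = 2: LHS = (2 + 1) mod 4 = 3 mod 4 = 3; 3 ≠ 3 — FAILS
It is satisfied by some integers in the range but not all.

Answer: Sometimes true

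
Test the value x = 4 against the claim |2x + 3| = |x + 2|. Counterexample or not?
Substitute x = 4 into the relation:
x = 4: LHS = |2·4 + 3| = |11| = 11, RHS = |4 + 2| = |6| = 6; 11 = 6 — FAILS

Since the claim fails at x = 4, this value is a counterexample.

Answer: Yes, x = 4 is a counterexample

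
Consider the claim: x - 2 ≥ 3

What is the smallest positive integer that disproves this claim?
Testing positive integers:
x = 1: LHS = 1 - 2 = -1; -1 ≥ 3 — FAILS  ← smallest positive counterexample

Answer: x = 1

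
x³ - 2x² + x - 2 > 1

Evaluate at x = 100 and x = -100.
x = 100: LHS = 100³ - 2·100² + 100 - 2 = 980098; 980098 > 1 — holds
x = -100: LHS = (-100)³ - 2·(-100)² + (-100) - 2 = -1020102; -1020102 > 1 — FAILS

Answer: Partially: holds for x = 100, fails for x = -100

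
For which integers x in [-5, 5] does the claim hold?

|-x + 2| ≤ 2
Holds for: {0, 1, 2, 3, 4}
Fails for: {-5, -4, -3, -2, -1, 5}

Answer: {0, 1, 2, 3, 4}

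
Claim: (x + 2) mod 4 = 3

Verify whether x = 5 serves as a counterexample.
Substitute x = 5 into the relation:
x = 5: LHS = (5 + 2) mod 4 = 7 mod 4 = 3; 3 = 3 — holds

The claim holds here, so x = 5 is not a counterexample. (A counterexample exists elsewhere, e.g. x = 0.)

Answer: No, x = 5 is not a counterexample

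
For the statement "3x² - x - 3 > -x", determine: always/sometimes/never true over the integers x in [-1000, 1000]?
Holds at x = 2: LHS = 3·2² - 2 - 3 = 7; 7 > -2 — holds
Fails at x = 0: LHS = 3·0² - 0 - 3 = -3, RHS = -0 = 0; -3 > 0 — FAILS
It is satisfied by some integers in the range but not all.

Answer: Sometimes true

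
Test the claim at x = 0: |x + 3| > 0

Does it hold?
x = 0: LHS = |0 + 3| = |3| = 3; 3 > 0 — holds

The relation is satisfied at x = 0.

Answer: Yes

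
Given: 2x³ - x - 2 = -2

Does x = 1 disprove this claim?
Substitute x = 1 into the relation:
x = 1: LHS = 2·1³ - 1 - 2 = -1; -1 = -2 — FAILS

Since the claim fails at x = 1, this value is a counterexample.

Answer: Yes, x = 1 is a counterexample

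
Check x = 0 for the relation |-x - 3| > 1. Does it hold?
x = 0: LHS = |-0 - 3| = |-3| = 3; 3 > 1 — holds

The relation is satisfied at x = 0.

Answer: Yes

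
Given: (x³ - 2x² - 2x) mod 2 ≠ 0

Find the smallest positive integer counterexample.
Testing positive integers:
x = 1: LHS = (1³ - 2·1² - 2·1) mod 2 = (-3) mod 2 = 1; 1 ≠ 0 — holds
x = 2: LHS = (2³ - 2·2² - 2·2) mod 2 = (-4) mod 2 = 0; 0 ≠ 0 — FAILS  ← smallest positive counterexample

Answer: x = 2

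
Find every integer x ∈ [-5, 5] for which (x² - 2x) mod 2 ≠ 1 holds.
Holds for: {-4, -2, 0, 2, 4}
Fails for: {-5, -3, -1, 1, 3, 5}

Answer: {-4, -2, 0, 2, 4}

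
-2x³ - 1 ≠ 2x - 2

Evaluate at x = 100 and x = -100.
x = 100: LHS = -2·100³ - 1 = -2000001, RHS = 2·100 - 2 = 198; -2000001 ≠ 198 — holds
x = -100: LHS = -2·(-100)³ - 1 = 1999999, RHS = 2·(-100) - 2 = -202; 1999999 ≠ -202 — holds

Answer: Yes, holds for both x = 100 and x = -100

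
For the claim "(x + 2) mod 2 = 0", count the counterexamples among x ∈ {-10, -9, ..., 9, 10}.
Counterexamples in [-10, 10]: {-9, -7, -5, -3, -1, 1, 3, 5, 7, 9}.

Counting them gives 10 values.

Answer: 10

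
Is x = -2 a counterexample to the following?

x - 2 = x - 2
Substitute x = -2 into the relation:
x = -2: LHS = (-2) - 2 = -4, RHS = (-2) - 2 = -4; -4 = -4 — holds

The relation holds at x = -2, so it is not a counterexample.

Answer: No, x = -2 is not a counterexample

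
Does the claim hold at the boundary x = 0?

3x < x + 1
x = 0: LHS = 3·0 = 0, RHS = 0 + 1 = 1; 0 < 1 — holds

The relation is satisfied at x = 0.

Answer: Yes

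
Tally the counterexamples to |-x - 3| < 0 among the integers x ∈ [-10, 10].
Counterexamples in [-10, 10]: {-10, -9, -8, -7, -6, -5, -4, -3, -2, -1, 0, 1, 2, 3, 4, 5, 6, 7, 8, 9, 10}.

Counting them gives 21 values.

Answer: 21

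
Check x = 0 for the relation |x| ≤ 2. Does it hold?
x = 0: LHS = |0| = 0; 0 ≤ 2 — holds

The relation is satisfied at x = 0.

Answer: Yes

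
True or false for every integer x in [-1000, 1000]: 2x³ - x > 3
The claim fails at x = 0:
x = 0: LHS = 2·0³ - 0 = 0; 0 > 3 — FAILS

Because a single integer refutes it, the statement is false.

Answer: False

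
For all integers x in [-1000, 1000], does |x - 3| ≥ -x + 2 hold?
Over all integers in [-1000, 1000], LHS − RHS is smallest at x = 0, where it equals 1:
x = 0: LHS = |0 - 3| = |-3| = 3, RHS = -0 + 2 = 2; 3 ≥ 2 — holds
At the ends of the range:
x = -1000: LHS = |(-1000) - 3| = |-1003| = 1003, RHS = -(-1000) + 2 = 1002; 1003 ≥ 1002 — holds
x = 1000: LHS = |1000 - 3| = |997| = 997, RHS = -1000 + 2 = -998; 997 ≥ -998 — holds
Hence LHS − RHS is never negative, i.e. LHS ≥ RHS throughout, so the relation holds for every integer in [-1000, 1000].

No counterexample exists.

Answer: True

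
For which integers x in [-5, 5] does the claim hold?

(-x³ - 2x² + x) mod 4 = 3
For a polynomial with integer coefficients, its value mod 4 depends only on x mod 4, so it suffices to check one representative of each residue class, x = 0, 1, 2, 3:
x = 0: LHS = (-0³ - 2·0² + 0) mod 4 = 0 mod 4 = 0; 0 = 3 — FAILS
x = 1: LHS = (-1³ - 2·1² + 1) mod 4 = (-2) mod 4 = 2; 2 = 3 — FAILS
x = 2: LHS = (-2³ - 2·2² + 2) mod 4 = (-14) mod 4 = 2; 2 = 3 — FAILS
x = 3: LHS = (-3³ - 2·3² + 3) mod 4 = (-42) mod 4 = 2; 2 = 3 — FAILS
The relation fails in every residue class, so the claimed relation (=) fails for every integer in [-5, 5].

Answer: None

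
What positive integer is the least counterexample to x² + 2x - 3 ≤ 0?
Testing positive integers:
x = 1: LHS = 1² + 2·1 - 3 = 0; 0 ≤ 0 — holds
x = 2: LHS = 2² + 2·2 - 3 = 5; 5 ≤ 0 — FAILS  ← smallest positive counterexample

Answer: x = 2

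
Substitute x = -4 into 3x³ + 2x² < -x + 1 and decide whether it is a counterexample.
Substitute x = -4 into the relation:
x = -4: LHS = 3·(-4)³ + 2·(-4)² = -160, RHS = -(-4) + 1 = 5; -160 < 5 — holds

The claim holds here, so x = -4 is not a counterexample. (A counterexample exists elsewhere, e.g. x = 1.)

Answer: No, x = -4 is not a counterexample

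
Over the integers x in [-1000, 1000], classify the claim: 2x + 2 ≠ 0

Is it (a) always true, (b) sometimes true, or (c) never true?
Holds at x = 0: LHS = 2·0 + 2 = 2; 2 ≠ 0 — holds
Fails at x = -1: LHS = 2·(-1) + 2 = 0; 0 ≠ 0 — FAILS
It is satisfied by some integers in the range but not all.

Answer: Sometimes true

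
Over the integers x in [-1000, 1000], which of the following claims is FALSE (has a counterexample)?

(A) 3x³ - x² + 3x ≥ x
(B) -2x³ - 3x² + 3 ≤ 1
(A) x = -1: LHS = 3·(-1)³ - (-1)² + 3·(-1) = -7; -7 ≥ -1 — FAILS
(B) x = 0: LHS = -2·0³ - 3·0² + 3 = 3; 3 ≤ 1 — FAILS

Answer: Both A and B are false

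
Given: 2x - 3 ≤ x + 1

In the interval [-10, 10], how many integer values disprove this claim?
Counterexamples in [-10, 10]: {5, 6, 7, 8, 9, 10}.

Counting them gives 6 values.

Answer: 6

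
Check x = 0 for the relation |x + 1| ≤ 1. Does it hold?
x = 0: LHS = |0 + 1| = |1| = 1; 1 ≤ 1 — holds

The relation is satisfied at x = 0.

Answer: Yes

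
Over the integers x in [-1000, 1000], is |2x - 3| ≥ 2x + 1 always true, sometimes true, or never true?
Holds at x = 0: LHS = |2·0 - 3| = |-3| = 3, RHS = 2·0 + 1 = 1; 3 ≥ 1 — holds
Fails at x = 1: LHS = |2·1 - 3| = |-1| = 1, RHS = 2·1 + 1 = 3; 1 ≥ 3 — FAILS
It is satisfied by some integers in the range but not all.

Answer: Sometimes true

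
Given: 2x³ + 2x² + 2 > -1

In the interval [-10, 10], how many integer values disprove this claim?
Counterexamples in [-10, 10]: {-10, -9, -8, -7, -6, -5, -4, -3, -2}.

Counting them gives 9 values.

Answer: 9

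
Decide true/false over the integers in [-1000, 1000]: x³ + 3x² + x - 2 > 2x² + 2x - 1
The claim fails at x = 0:
x = 0: LHS = 0³ + 3·0² + 0 - 2 = -2, RHS = 2·0² + 2·0 - 1 = -1; -2 > -1 — FAILS

Because a single integer refutes it, the statement is false.

Answer: False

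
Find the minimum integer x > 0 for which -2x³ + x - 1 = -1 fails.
Testing positive integers:
x = 1: LHS = -2·1³ + 1 - 1 = -2; -2 = -1 — FAILS  ← smallest positive counterexample

Answer: x = 1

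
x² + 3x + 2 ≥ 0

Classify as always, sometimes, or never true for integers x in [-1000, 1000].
Over all integers in [-1000, 1000], LHS − RHS is smallest at x = -1, where it equals 0:
x = -1: LHS = (-1)² + 3·(-1) + 2 = 0; 0 ≥ 0 — holds
At the ends of the range:
x = -1000: LHS = (-1000)² + 3·(-1000) + 2 = 997002; 997002 ≥ 0 — holds
x = 1000: LHS = 1000² + 3·1000 + 2 = 1003002; 1003002 ≥ 0 — holds
Hence LHS − RHS is never negative, i.e. LHS ≥ RHS throughout, so the relation holds for every integer in [-1000, 1000].

No counterexample exists.

Answer: Always true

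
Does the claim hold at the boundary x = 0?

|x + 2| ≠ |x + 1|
x = 0: LHS = |0 + 2| = |2| = 2, RHS = |0 + 1| = |1| = 1; 2 ≠ 1 — holds

The relation is satisfied at x = 0.

Answer: Yes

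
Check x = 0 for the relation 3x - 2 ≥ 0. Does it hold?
x = 0: LHS = 3·0 - 2 = -2; -2 ≥ 0 — FAILS

The relation fails at x = 0, so x = 0 is a counterexample.

Answer: No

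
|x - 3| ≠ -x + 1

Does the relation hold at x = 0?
x = 0: LHS = |0 - 3| = |-3| = 3, RHS = -0 + 1 = 1; 3 ≠ 1 — holds

The relation is satisfied at x = 0.

Answer: Yes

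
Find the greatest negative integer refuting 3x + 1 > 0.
Testing negative integers from -1 downward:
x = -1: LHS = 3·(-1) + 1 = -2; -2 > 0 — FAILS  ← closest negative counterexample to 0

Answer: x = -1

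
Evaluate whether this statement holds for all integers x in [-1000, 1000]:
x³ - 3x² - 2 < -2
The claim fails at x = 0:
x = 0: LHS = 0³ - 3·0² - 2 = -2; -2 < -2 — FAILS

Because a single integer refutes it, the statement is false.

Answer: False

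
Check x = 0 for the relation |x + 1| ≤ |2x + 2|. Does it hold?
x = 0: LHS = |0 + 1| = |1| = 1, RHS = |2·0 + 2| = |2| = 2; 1 ≤ 2 — holds

The relation is satisfied at x = 0.

Answer: Yes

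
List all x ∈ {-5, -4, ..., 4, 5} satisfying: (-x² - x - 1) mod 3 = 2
Holds for: {-4, -3, -1, 0, 2, 3, 5}
Fails for: {-5, -2, 1, 4}

Answer: {-4, -3, -1, 0, 2, 3, 5}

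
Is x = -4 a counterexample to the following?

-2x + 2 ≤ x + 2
Substitute x = -4 into the relation:
x = -4: LHS = -2·(-4) + 2 = 10, RHS = (-4) + 2 = -2; 10 ≤ -2 — FAILS

Since the claim fails at x = -4, this value is a counterexample.

Answer: Yes, x = -4 is a counterexample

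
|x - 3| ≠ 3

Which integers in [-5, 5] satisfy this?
Holds for: {-5, -4, -3, -2, -1, 1, 2, 3, 4, 5}
Fails for: {0}

Answer: {-5, -4, -3, -2, -1, 1, 2, 3, 4, 5}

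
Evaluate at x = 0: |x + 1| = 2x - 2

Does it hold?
x = 0: LHS = |0 + 1| = |1| = 1, RHS = 2·0 - 2 = -2; 1 = -2 — FAILS

The relation fails at x = 0, so x = 0 is a counterexample.

Answer: No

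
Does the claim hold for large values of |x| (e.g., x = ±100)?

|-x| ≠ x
x = 100: LHS = |-100| = 100; 100 ≠ 100 — FAILS
x = -100: LHS = |-(-100)| = |100| = 100; 100 ≠ -100 — holds

Answer: Partially: fails for x = 100, holds for x = -100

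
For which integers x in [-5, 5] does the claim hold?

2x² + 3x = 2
Holds for: {-2}
Fails for: {-5, -4, -3, -1, 0, 1, 2, 3, 4, 5}

Answer: {-2}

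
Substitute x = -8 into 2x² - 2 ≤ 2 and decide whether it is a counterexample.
Substitute x = -8 into the relation:
x = -8: LHS = 2·(-8)² - 2 = 126; 126 ≤ 2 — FAILS

Since the claim fails at x = -8, this value is a counterexample.

Answer: Yes, x = -8 is a counterexample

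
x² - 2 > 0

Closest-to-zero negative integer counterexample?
Testing negative integers from -1 downward:
x = -1: LHS = (-1)² - 2 = -1; -1 > 0 — FAILS  ← closest negative counterexample to 0

Answer: x = -1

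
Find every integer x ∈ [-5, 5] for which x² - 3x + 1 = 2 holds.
Track d = LHS − RHS over the integers in [-5, 5]. Equality would need d = 0, but d changes sign only between consecutive integers, jumping over 0:
x = -1: LHS = (-1)² - 3·(-1) + 1 = 5; 5 = 2 — FAILS  (d = 3)
x = 0: LHS = 0² - 3·0 + 1 = 1; 1 = 2 — FAILS  (d = -1)
x = 3: LHS = 3² - 3·3 + 1 = 1; 1 = 2 — FAILS  (d = -1)
x = 4: LHS = 4² - 3·4 + 1 = 5; 5 = 2 — FAILS  (d = 3)
Away from these crossings d keeps a constant sign, and checking every integer in [-5, 5] confirms d ≠ 0 throughout. Hence the two sides are never equal, so the claimed relation (=) fails for every integer in [-5, 5].

Answer: None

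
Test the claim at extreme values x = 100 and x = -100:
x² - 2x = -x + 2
x = 100: LHS = 100² - 2·100 = 9800, RHS = -100 + 2 = -98; 9800 = -98 — FAILS
x = -100: LHS = (-100)² - 2·(-100) = 10200, RHS = -(-100) + 2 = 102; 10200 = 102 — FAILS

Answer: No, fails for both x = 100 and x = -100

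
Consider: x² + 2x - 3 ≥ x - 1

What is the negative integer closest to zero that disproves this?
Testing negative integers from -1 downward:
x = -1: LHS = (-1)² + 2·(-1) - 3 = -4, RHS = (-1) - 1 = -2; -4 ≥ -2 — FAILS  ← closest negative counterexample to 0

Answer: x = -1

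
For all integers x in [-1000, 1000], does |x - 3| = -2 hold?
The claim fails at x = 0:
x = 0: LHS = |0 - 3| = |-3| = 3; 3 = -2 — FAILS

Because a single integer refutes it, the statement is false.

Answer: False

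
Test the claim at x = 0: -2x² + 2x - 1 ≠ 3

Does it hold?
x = 0: LHS = -2·0² + 2·0 - 1 = -1; -1 ≠ 3 — holds

The relation is satisfied at x = 0.

Answer: Yes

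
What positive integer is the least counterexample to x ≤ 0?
Testing positive integers:
x = 1: 1 ≤ 0 — FAILS  ← smallest positive counterexample

Answer: x = 1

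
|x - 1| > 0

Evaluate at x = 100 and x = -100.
x = 100: LHS = |100 - 1| = |99| = 99; 99 > 0 — holds
x = -100: LHS = |(-100) - 1| = |-101| = 101; 101 > 0 — holds

Answer: Yes, holds for both x = 100 and x = -100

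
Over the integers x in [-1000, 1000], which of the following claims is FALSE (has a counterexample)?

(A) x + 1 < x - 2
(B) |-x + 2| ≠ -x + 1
(A) x = 0: LHS = 0 + 1 = 1, RHS = 0 - 2 = -2; 1 < -2 — FAILS

(B) Over all integers in [-1000, 1000], LHS − RHS is always positive; it is smallest at x = 0, where it equals 1:
x = 0: LHS = |-0 + 2| = |2| = 2, RHS = -0 + 1 = 1; 2 ≠ 1 — holds
At the ends of the range:
x = -1000: LHS = |-(-1000) + 2| = |1002| = 1002, RHS = -(-1000) + 1 = 1001; 1002 ≠ 1001 — holds
x = 1000: LHS = |-1000 + 2| = |-998| = 998, RHS = -1000 + 1 = -999; 998 ≠ -999 — holds
Hence LHS − RHS is never 0, i.e. the two sides are never equal, so the relation holds for every integer in [-1000, 1000].

Only (A) has a counterexample.

Answer: A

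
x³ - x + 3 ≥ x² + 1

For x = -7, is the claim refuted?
Substitute x = -7 into the relation:
x = -7: LHS = (-7)³ - (-7) + 3 = -333, RHS = (-7)² + 1 = 50; -333 ≥ 50 — FAILS

Since the claim fails at x = -7, this value is a counterexample.

Answer: Yes, x = -7 is a counterexample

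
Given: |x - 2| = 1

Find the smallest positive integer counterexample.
Testing positive integers:
x = 1: LHS = |1 - 2| = |-1| = 1; 1 = 1 — holds
x = 2: LHS = |2 - 2| = |0| = 0; 0 = 1 — FAILS  ← smallest positive counterexample

Answer: x = 2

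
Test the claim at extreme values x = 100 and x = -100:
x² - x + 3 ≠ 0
x = 100: LHS = 100² - 100 + 3 = 9903; 9903 ≠ 0 — holds
x = -100: LHS = (-100)² - (-100) + 3 = 10103; 10103 ≠ 0 — holds

Answer: Yes, holds for both x = 100 and x = -100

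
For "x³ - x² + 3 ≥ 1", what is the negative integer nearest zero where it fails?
Testing negative integers from -1 downward:
x = -1: LHS = (-1)³ - (-1)² + 3 = 1; 1 ≥ 1 — holds
x = -2: LHS = (-2)³ - (-2)² + 3 = -9; -9 ≥ 1 — FAILS  ← closest negative counterexample to 0

Answer: x = -2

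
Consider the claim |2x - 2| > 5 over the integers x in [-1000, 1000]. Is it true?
The claim fails at x = 0:
x = 0: LHS = |2·0 - 2| = |-2| = 2; 2 > 5 — FAILS

Because a single integer refutes it, the statement is false.

Answer: False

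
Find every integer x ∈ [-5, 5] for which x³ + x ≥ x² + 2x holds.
Holds for: {0, 2, 3, 4, 5}
Fails for: {-5, -4, -3, -2, -1, 1}

Answer: {0, 2, 3, 4, 5}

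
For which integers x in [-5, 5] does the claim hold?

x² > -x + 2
Holds for: {-5, -4, -3, 2, 3, 4, 5}
Fails for: {-2, -1, 0, 1}

Answer: {-5, -4, -3, 2, 3, 4, 5}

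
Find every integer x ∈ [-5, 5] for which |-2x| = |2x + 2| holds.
Track d = LHS − RHS over the integers in [-5, 5]. Equality would need d = 0, but d changes sign only between consecutive integers, jumping over 0:
x = -1: LHS = |-2·(-1)| = |2| = 2, RHS = |2·(-1) + 2| = |0| = 0; 2 = 0 — FAILS  (d = 2)
x = 0: LHS = |-2·0| = |0| = 0, RHS = |2·0 + 2| = |2| = 2; 0 = 2 — FAILS  (d = -2)
Away from these crossings d keeps a constant sign, and checking every integer in [-5, 5] confirms d ≠ 0 throughout. Hence the two sides are never equal, so the claimed relation (=) fails for every integer in [-5, 5].

Answer: None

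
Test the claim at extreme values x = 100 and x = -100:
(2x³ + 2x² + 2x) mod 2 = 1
x = 100: LHS = (2·100³ + 2·100² + 2·100) mod 2 = 2020200 mod 2 = 0; 0 = 1 — FAILS
x = -100: LHS = (2·(-100)³ + 2·(-100)² + 2·(-100)) mod 2 = (-1980200) mod 2 = 0; 0 = 1 — FAILS

Answer: No, fails for both x = 100 and x = -100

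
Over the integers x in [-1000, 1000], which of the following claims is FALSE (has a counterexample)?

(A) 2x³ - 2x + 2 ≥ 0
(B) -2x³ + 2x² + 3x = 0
(A) x = -2: LHS = 2·(-2)³ - 2·(-2) + 2 = -10; -10 ≥ 0 — FAILS
(B) x = 1: LHS = -2·1³ + 2·1² + 3·1 = 3; 3 = 0 — FAILS

Answer: Both A and B are false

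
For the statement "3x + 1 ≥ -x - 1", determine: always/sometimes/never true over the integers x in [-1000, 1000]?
Holds at x = 0: LHS = 3·0 + 1 = 1, RHS = -0 - 1 = -1; 1 ≥ -1 — holds
Fails at x = -1: LHS = 3·(-1) + 1 = -2, RHS = -(-1) - 1 = 0; -2 ≥ 0 — FAILS
It is satisfied by some integers in the range but not all.

Answer: Sometimes true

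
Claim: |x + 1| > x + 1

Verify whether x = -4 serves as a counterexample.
Substitute x = -4 into the relation:
x = -4: LHS = |(-4) + 1| = |-3| = 3, RHS = (-4) + 1 = -3; 3 > -3 — holds

The claim holds here, so x = -4 is not a counterexample. (A counterexample exists elsewhere, e.g. x = 0.)

Answer: No, x = -4 is not a counterexample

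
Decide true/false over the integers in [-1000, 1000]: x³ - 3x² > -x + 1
The claim fails at x = 0:
x = 0: LHS = 0³ - 3·0² = 0, RHS = -0 + 1 = 1; 0 > 1 — FAILS

Because a single integer refutes it, the statement is false.

Answer: False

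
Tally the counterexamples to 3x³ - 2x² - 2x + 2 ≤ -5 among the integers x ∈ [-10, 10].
Counterexamples in [-10, 10]: {-1, 0, 1, 2, 3, 4, 5, 6, 7, 8, 9, 10}.

Counting them gives 12 values.

Answer: 12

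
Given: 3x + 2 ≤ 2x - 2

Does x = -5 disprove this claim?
Substitute x = -5 into the relation:
x = -5: LHS = 3·(-5) + 2 = -13, RHS = 2·(-5) - 2 = -12; -13 ≤ -12 — holds

The claim holds here, so x = -5 is not a counterexample. (A counterexample exists elsewhere, e.g. x = 0.)

Answer: No, x = -5 is not a counterexample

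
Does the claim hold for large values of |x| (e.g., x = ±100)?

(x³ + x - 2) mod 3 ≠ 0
x = 100: LHS = (100³ + 100 - 2) mod 3 = 1000098 mod 3 = 0; 0 ≠ 0 — FAILS
x = -100: LHS = ((-100)³ + (-100) - 2) mod 3 = (-1000102) mod 3 = 2; 2 ≠ 0 — holds

Answer: Partially: fails for x = 100, holds for x = -100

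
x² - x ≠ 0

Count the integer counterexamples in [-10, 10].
Counterexamples in [-10, 10]: {0, 1}.

Counting them gives 2 values.

Answer: 2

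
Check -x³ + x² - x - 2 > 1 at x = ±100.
x = 100: LHS = -100³ + 100² - 100 - 2 = -990102; -990102 > 1 — FAILS
x = -100: LHS = -(-100)³ + (-100)² - (-100) - 2 = 1010098; 1010098 > 1 — holds

Answer: Partially: fails for x = 100, holds for x = -100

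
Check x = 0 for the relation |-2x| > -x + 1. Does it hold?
x = 0: LHS = |-2·0| = |0| = 0, RHS = -0 + 1 = 1; 0 > 1 — FAILS

The relation fails at x = 0, so x = 0 is a counterexample.

Answer: No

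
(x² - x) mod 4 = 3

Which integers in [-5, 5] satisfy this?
For a polynomial with integer coefficients, its value mod 4 depends only on x mod 4, so it suffices to check one representative of each residue class, x = 0, 1, 2, 3:
x = 0: LHS = (0² - 0) mod 4 = 0 mod 4 = 0; 0 = 3 — FAILS
x = 1: LHS = (1² - 1) mod 4 = 0 mod 4 = 0; 0 = 3 — FAILS
x = 2: LHS = (2² - 2) mod 4 = 2 mod 4 = 2; 2 = 3 — FAILS
x = 3: LHS = (3² - 3) mod 4 = 6 mod 4 = 2; 2 = 3 — FAILS
The relation fails in every residue class, so the claimed relation (=) fails for every integer in [-5, 5].

Answer: None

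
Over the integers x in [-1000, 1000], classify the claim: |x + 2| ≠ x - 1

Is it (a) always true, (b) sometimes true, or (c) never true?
Over all integers in [-1000, 1000], LHS − RHS is always positive; it is smallest at x = 0, where it equals 3:
x = 0: LHS = |0 + 2| = |2| = 2, RHS = 0 - 1 = -1; 2 ≠ -1 — holds
At the ends of the range:
x = -1000: LHS = |(-1000) + 2| = |-998| = 998, RHS = (-1000) - 1 = -1001; 998 ≠ -1001 — holds
x = 1000: LHS = |1000 + 2| = |1002| = 1002, RHS = 1000 - 1 = 999; 1002 ≠ 999 — holds
Hence LHS − RHS is never 0, i.e. the two sides are never equal, so the relation holds for every integer in [-1000, 1000].

No counterexample exists.

Answer: Always true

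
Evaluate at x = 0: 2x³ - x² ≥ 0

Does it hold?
x = 0: LHS = 2·0³ - 0² = 0; 0 ≥ 0 — holds

The relation is satisfied at x = 0.

Answer: Yes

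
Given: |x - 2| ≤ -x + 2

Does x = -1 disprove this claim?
Substitute x = -1 into the relation:
x = -1: LHS = |(-1) - 2| = |-3| = 3, RHS = -(-1) + 2 = 3; 3 ≤ 3 — holds

The claim holds here, so x = -1 is not a counterexample. (A counterexample exists elsewhere, e.g. x = 3.)

Answer: No, x = -1 is not a counterexample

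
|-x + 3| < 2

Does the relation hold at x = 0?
x = 0: LHS = |-0 + 3| = |3| = 3; 3 < 2 — FAILS

The relation fails at x = 0, so x = 0 is a counterexample.

Answer: No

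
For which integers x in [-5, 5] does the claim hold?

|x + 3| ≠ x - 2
Over all integers in [-5, 5], LHS − RHS is always positive; it is smallest at x = 0, where it equals 5:
x = 0: LHS = |0 + 3| = |3| = 3, RHS = 0 - 2 = -2; 3 ≠ -2 — holds
At the ends of the range:
x = -5: LHS = |(-5) + 3| = |-2| = 2, RHS = (-5) - 2 = -7; 2 ≠ -7 — holds
x = 5: LHS = |5 + 3| = |8| = 8, RHS = 5 - 2 = 3; 8 ≠ 3 — holds
Hence LHS − RHS is never 0, i.e. the two sides are never equal, so the relation holds for every integer in [-5, 5].

Answer: All integers in [-5, 5]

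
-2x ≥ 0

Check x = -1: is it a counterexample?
Substitute x = -1 into the relation:
x = -1: LHS = -2·(-1) = 2; 2 ≥ 0 — holds

The claim holds here, so x = -1 is not a counterexample. (A counterexample exists elsewhere, e.g. x = 1.)

Answer: No, x = -1 is not a counterexample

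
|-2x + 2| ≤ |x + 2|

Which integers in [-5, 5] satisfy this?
Holds for: {0, 1, 2, 3, 4}
Fails for: {-5, -4, -3, -2, -1, 5}

Answer: {0, 1, 2, 3, 4}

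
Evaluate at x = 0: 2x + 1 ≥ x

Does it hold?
x = 0: LHS = 2·0 + 1 = 1; 1 ≥ 0 — holds

The relation is satisfied at x = 0.

Answer: Yes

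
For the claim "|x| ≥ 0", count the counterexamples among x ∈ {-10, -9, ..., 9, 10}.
An absolute value is never negative, so the left side is ≥ 0 for every x, while the right side is 0. Tightest case in [-10, 10] is x = 0:
x = 0: LHS = |0| = 0; 0 ≥ 0 — holds
Hence LHS − RHS is never negative, i.e. LHS ≥ RHS throughout, so the relation holds for every integer in [-10, 10].

No counterexample appears in that range.

Answer: 0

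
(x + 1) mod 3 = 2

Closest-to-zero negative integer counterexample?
Testing negative integers from -1 downward:
x = -1: LHS = ((-1) + 1) mod 3 = 0 mod 3 = 0; 0 = 2 — FAILS  ← closest negative counterexample to 0

Answer: x = -1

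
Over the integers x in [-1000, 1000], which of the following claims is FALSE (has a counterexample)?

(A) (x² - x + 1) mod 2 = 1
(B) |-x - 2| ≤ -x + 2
(A) For a polynomial with integer coefficients, its value mod 2 depends only on x mod 2, so it suffices to check one representative of each residue class, x = 0, 1:
x = 0: LHS = (0² - 0 + 1) mod 2 = 1 mod 2 = 1; 1 = 1 — holds
x = 1: LHS = (1² - 1 + 1) mod 2 = 1 mod 2 = 1; 1 = 1 — holds
The relation holds in every residue class, so the relation holds for every integer in [-1000, 1000].

(B) x = 1: LHS = |-1 - 2| = |-3| = 3, RHS = -1 + 2 = 1; 3 ≤ 1 — FAILS

Only (B) has a counterexample.

Answer: B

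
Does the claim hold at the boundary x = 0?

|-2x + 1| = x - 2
x = 0: LHS = |-2·0 + 1| = |1| = 1, RHS = 0 - 2 = -2; 1 = -2 — FAILS

The relation fails at x = 0, so x = 0 is a counterexample.

Answer: No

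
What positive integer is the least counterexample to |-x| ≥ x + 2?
Testing positive integers:
x = 1: LHS = |-1| = 1, RHS = 1 + 2 = 3; 1 ≥ 3 — FAILS  ← smallest positive counterexample

Answer: x = 1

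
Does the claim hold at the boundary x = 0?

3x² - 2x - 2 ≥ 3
x = 0: LHS = 3·0² - 2·0 - 2 = -2; -2 ≥ 3 — FAILS

The relation fails at x = 0, so x = 0 is a counterexample.

Answer: No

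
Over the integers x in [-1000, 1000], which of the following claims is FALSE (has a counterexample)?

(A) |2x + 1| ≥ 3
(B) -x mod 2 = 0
(A) x = 0: LHS = |2·0 + 1| = |1| = 1; 1 ≥ 3 — FAILS
(B) x = 1: LHS = (-1) mod 2 = 1; 1 = 0 — FAILS

Answer: Both A and B are false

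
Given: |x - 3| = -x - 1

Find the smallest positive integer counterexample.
Testing positive integers:
x = 1: LHS = |1 - 3| = |-2| = 2, RHS = -1 - 1 = -2; 2 = -2 — FAILS  ← smallest positive counterexample

Answer: x = 1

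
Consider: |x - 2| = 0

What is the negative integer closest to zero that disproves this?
Testing negative integers from -1 downward:
x = -1: LHS = |(-1) - 2| = |-3| = 3; 3 = 0 — FAILS  ← closest negative counterexample to 0

Answer: x = -1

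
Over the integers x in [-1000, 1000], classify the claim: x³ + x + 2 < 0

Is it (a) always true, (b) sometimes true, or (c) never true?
Holds at x = -2: LHS = (-2)³ + (-2) + 2 = -8; -8 < 0 — holds
Fails at x = 0: LHS = 0³ + 0 + 2 = 2; 2 < 0 — FAILS
It is satisfied by some integers in the range but not all.

Answer: Sometimes true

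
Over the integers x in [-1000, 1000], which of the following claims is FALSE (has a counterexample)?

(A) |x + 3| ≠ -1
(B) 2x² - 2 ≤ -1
(A) An absolute value is never negative, so the left side is ≥ 0 for every x, while the right side is -1. Tightest case in [-1000, 1000] is x = -3:
x = -3: LHS = |(-3) + 3| = |0| = 0; 0 ≠ -1 — holds
Hence LHS − RHS is never 0, i.e. the two sides are never equal, so the relation holds for every integer in [-1000, 1000].

(B) x = 1: LHS = 2·1² - 2 = 0; 0 ≤ -1 — FAILS

Only (B) has a counterexample.

Answer: B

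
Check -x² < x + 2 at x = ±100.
x = 100: LHS = -100² = -10000, RHS = 100 + 2 = 102; -10000 < 102 — holds
x = -100: LHS = -(-100)² = -10000, RHS = (-100) + 2 = -98; -10000 < -98 — holds

Answer: Yes, holds for both x = 100 and x = -100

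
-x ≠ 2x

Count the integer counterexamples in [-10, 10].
Counterexamples in [-10, 10]: {0}.

Counting them gives 1 values.

Answer: 1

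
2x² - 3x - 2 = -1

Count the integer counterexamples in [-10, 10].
Counterexamples in [-10, 10]: {-10, -9, -8, -7, -6, -5, -4, -3, -2, -1, 0, 1, 2, 3, 4, 5, 6, 7, 8, 9, 10}.

Counting them gives 21 values.

Answer: 21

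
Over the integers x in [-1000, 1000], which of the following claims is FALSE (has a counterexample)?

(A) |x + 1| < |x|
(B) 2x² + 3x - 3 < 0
(A) x = 0: LHS = |0 + 1| = |1| = 1, RHS = |0| = 0; 1 < 0 — FAILS
(B) x = 1: LHS = 2·1² + 3·1 - 3 = 2; 2 < 0 — FAILS

Answer: Both A and B are false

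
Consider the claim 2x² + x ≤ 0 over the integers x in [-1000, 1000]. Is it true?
The claim fails at x = 1:
x = 1: LHS = 2·1² + 1 = 3; 3 ≤ 0 — FAILS

Because a single integer refutes it, the statement is false.

Answer: False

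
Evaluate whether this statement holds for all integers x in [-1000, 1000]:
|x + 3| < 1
The claim fails at x = 0:
x = 0: LHS = |0 + 3| = |3| = 3; 3 < 1 — FAILS

Because a single integer refutes it, the statement is false.

Answer: False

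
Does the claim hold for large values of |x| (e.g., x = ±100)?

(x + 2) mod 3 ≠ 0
x = 100: LHS = (100 + 2) mod 3 = 102 mod 3 = 0; 0 ≠ 0 — FAILS
x = -100: LHS = ((-100) + 2) mod 3 = (-98) mod 3 = 1; 1 ≠ 0 — holds

Answer: Partially: fails for x = 100, holds for x = -100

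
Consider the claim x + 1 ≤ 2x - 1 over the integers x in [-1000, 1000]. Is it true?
The claim fails at x = 0:
x = 0: LHS = 0 + 1 = 1, RHS = 2·0 - 1 = -1; 1 ≤ -1 — FAILS

Because a single integer refutes it, the statement is false.

Answer: False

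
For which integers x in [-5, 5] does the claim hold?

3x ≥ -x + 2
Holds for: {1, 2, 3, 4, 5}
Fails for: {-5, -4, -3, -2, -1, 0}

Answer: {1, 2, 3, 4, 5}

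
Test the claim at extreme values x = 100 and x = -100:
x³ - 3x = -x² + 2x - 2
x = 100: LHS = 100³ - 3·100 = 999700, RHS = -100² + 2·100 - 2 = -9802; 999700 = -9802 — FAILS
x = -100: LHS = (-100)³ - 3·(-100) = -999700, RHS = -(-100)² + 2·(-100) - 2 = -10202; -999700 = -10202 — FAILS

Answer: No, fails for both x = 100 and x = -100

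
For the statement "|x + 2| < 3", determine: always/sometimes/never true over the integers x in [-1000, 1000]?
Holds at x = 0: LHS = |0 + 2| = |2| = 2; 2 < 3 — holds
Fails at x = 1: LHS = |1 + 2| = |3| = 3; 3 < 3 — FAILS
It is satisfied by some integers in the range but not all.

Answer: Sometimes true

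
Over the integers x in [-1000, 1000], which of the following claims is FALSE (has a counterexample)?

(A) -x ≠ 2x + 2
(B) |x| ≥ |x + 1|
(A) Track d = LHS − RHS over the integers in [-1000, 1000]. Equality would need d = 0, but d changes sign only between consecutive integers, jumping over 0:
x = -1: LHS = -(-1) = 1, RHS = 2·(-1) + 2 = 0; 1 ≠ 0 — holds  (d = 1)
x = 0: LHS = -0 = 0, RHS = 2·0 + 2 = 2; 0 ≠ 2 — holds  (d = -2)
Away from these crossings d keeps a constant sign, and checking every integer in [-1000, 1000] confirms d ≠ 0 throughout. Hence the two sides are never equal, so the relation holds for every integer in [-1000, 1000].

(B) x = 0: LHS = |0| = 0, RHS = |0 + 1| = |1| = 1; 0 ≥ 1 — FAILS

Only (B) has a counterexample.

Answer: B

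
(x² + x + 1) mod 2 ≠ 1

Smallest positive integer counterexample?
Testing positive integers:
x = 1: LHS = (1² + 1 + 1) mod 2 = 3 mod 2 = 1; 1 ≠ 1 — FAILS  ← smallest positive counterexample

Answer: x = 1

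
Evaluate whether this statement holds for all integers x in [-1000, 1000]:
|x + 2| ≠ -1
An absolute value is never negative, so the left side is ≥ 0 for every x, while the right side is -1. Tightest case in [-1000, 1000] is x = -2:
x = -2: LHS = |(-2) + 2| = |0| = 0; 0 ≠ -1 — holds
Hence LHS − RHS is never 0, i.e. the two sides are never equal, so the relation holds for every integer in [-1000, 1000].

No counterexample exists.

Answer: True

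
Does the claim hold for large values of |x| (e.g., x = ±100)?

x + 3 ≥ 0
x = 100: LHS = 100 + 3 = 103; 103 ≥ 0 — holds
x = -100: LHS = (-100) + 3 = -97; -97 ≥ 0 — FAILS

Answer: Partially: holds for x = 100, fails for x = -100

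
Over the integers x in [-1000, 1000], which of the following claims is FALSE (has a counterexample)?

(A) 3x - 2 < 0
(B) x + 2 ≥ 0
(A) x = 1: LHS = 3·1 - 2 = 1; 1 < 0 — FAILS
(B) x = -3: LHS = (-3) + 2 = -1; -1 ≥ 0 — FAILS

Answer: Both A and B are false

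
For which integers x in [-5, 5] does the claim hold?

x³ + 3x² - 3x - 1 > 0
Holds for: {-3, -2, -1, 2, 3, 4, 5}
Fails for: {-5, -4, 0, 1}

Answer: {-3, -2, -1, 2, 3, 4, 5}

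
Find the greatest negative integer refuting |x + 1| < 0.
Testing negative integers from -1 downward:
x = -1: LHS = |(-1) + 1| = |0| = 0; 0 < 0 — FAILS  ← closest negative counterexample to 0

Answer: x = -1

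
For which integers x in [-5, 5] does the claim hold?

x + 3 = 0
Holds for: {-3}
Fails for: {-5, -4, -2, -1, 0, 1, 2, 3, 4, 5}

Answer: {-3}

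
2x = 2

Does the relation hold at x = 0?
x = 0: LHS = 2·0 = 0; 0 = 2 — FAILS

The relation fails at x = 0, so x = 0 is a counterexample.

Answer: No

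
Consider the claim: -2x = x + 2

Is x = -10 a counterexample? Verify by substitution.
Substitute x = -10 into the relation:
x = -10: LHS = -2·(-10) = 20, RHS = (-10) + 2 = -8; 20 = -8 — FAILS

Since the claim fails at x = -10, this value is a counterexample.

Answer: Yes, x = -10 is a counterexample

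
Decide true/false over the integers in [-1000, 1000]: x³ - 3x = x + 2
The claim fails at x = 0:
x = 0: LHS = 0³ - 3·0 = 0, RHS = 0 + 2 = 2; 0 = 2 — FAILS

Because a single integer refutes it, the statement is false.

Answer: False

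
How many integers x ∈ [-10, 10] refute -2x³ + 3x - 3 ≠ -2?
Counterexamples in [-10, 10]: {1}.

Counting them gives 1 values.

Answer: 1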